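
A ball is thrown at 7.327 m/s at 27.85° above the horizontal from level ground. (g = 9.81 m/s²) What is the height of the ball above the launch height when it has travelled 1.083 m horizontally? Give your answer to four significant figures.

v_x = 7.327 cos 27.85° = 6.4783 m/s, v_y0 = 7.327 sin 27.85° = 3.4229 m/s.
Time to reach x = 1.083 m: t = x / v_x = 1.083 / 6.4783 = 0.16717 s.
y = v_y0 t − ½ g t² = 3.4229×0.16717 − 4.905×0.16717² = 0.4351 m.

0.4351 m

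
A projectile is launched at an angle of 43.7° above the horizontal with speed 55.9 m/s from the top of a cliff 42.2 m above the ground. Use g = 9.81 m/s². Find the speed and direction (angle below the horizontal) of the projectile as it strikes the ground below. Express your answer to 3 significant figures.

62.9 m/s at 50.0° below the horizontal

v_x = 55.9 cos 43.7° = 40.41 m/s (constant).
|v_y| at impact = √((38.62)² + 2×9.81×42.2) = 48.16 m/s.
Speed = √(40.41² + 48.16²) = 62.9 m/s; angle = arctan(48.16/40.41) = 50.0° below horizontal.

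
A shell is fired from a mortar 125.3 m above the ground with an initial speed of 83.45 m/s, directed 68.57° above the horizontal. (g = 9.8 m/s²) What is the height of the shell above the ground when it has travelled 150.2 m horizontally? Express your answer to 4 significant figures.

v_x = 83.45 cos 68.57° = 30.490 m/s, v_y0 = 83.45 sin 68.57° = 77.681 m/s.
Time to reach x = 150.2 m: t = x / v_x = 150.2 / 30.490 = 4.9262 s.
y = 125.3 + v_y0 t − ½ g t² = 125.3 + 77.681×4.9262 − 4.900×4.9262² = 389.1 m.

389.1 m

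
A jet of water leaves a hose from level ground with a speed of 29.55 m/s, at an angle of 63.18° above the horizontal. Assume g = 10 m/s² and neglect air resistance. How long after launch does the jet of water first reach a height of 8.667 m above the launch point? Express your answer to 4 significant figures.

v_y0 = 29.55 sin 63.18° = 26.371 m/s.
Set y = v_y0 t − ½ g t² = 8.667: 5.000 t² − 26.371 t + 8.667 = 0.
t = [26.371 ± √(695.43 − 173.34)] / 10 = (26.371 ± 22.849) / 10, giving t = 0.3522 s or t = 4.922 s.
The jet of water is on the way up at the first time, so t = 0.3522 s.

0.3522 s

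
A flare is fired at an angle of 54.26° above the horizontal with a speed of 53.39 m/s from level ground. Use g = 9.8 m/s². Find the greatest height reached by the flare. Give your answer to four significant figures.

Vertical component of launch velocity: v_y = 53.39 sin 54.26° = 43.335 m/s.
At the highest point the vertical velocity is zero, so v_y² = 2 g h_max.
h_max = (43.335)² / (2 × 9.8) = 1877.9 / 19.60 = 95.81 m.

95.81 m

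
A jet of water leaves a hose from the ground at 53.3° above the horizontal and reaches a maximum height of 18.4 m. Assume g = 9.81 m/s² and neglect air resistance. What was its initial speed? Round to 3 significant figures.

23.7 m/s

At maximum height v_y = 0, so (v₀ sin θ)² = 2 g H.
v₀ sin 53.3° = √(2 × 9.81 × 18.4) = 19.00 m/s.
v₀ = 19.00 / sin 53.3° = 19.00 / 0.8018 = 23.7 m/s.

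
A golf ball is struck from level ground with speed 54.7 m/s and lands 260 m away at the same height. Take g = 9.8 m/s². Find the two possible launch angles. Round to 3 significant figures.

29.2° and 60.8°

Level-ground range: R = v₀² sin(2θ)/g ⇒ sin 2θ = R g / v₀² = 260×9.8/54.7² = 0.8516.
2θ = arcsin(0.8516) = 58.39° or 180° − 58.39° = 121.61°.
So θ = 29.2° or θ = 60.8°.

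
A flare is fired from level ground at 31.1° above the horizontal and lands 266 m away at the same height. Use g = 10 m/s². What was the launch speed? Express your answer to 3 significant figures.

On level ground, R = v₀² sin(2θ) / g, so v₀ = √(R g / sin 2θ).
sin(2 × 31.1°) = 0.8846.
v₀ = √(266 × 10 / 0.8846) = √3007 = 54.8 m/s.

54.8 m/s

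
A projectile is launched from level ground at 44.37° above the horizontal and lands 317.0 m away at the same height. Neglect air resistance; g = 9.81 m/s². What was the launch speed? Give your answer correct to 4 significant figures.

On level ground, R = v₀² sin(2θ) / g, so v₀ = √(R g / sin 2θ).
sin(2 × 44.37°) = 0.9998.
v₀ = √(317.0 × 9.81 / 0.9998) = √3110.4 = 55.77 m/s.

55.77 m/s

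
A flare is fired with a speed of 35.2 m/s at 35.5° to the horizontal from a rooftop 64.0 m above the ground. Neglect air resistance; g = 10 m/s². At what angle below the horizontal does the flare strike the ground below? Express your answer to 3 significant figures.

55.2°

v_x = 35.2 cos 35.5° = 28.66 m/s.
At impact |v_y| = √(v_y0² + 2 g h) = √(20.44² + 2×10×64.0) = 41.20 m/s.
Angle below horizontal = arctan(|v_y| / v_x) = arctan(41.20 / 28.66) = 55.2°.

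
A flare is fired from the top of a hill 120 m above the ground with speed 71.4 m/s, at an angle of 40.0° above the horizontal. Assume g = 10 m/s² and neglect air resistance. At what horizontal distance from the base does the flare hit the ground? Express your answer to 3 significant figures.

618 m

Components: v_x = 71.4 cos 40.0° = 54.70 m/s, v_y = 71.4 sin 40.0° = 45.90 m/s.
Vertical: 0 = 120 + 45.90 t − ½(10) t² ⇒ 5.000 t² − 45.90 t − 120 = 0.
t = [45.90 + √(2107 + 2400)] / 10.00 = 11.30 s.
Horizontal: R = v_x · t = 54.70 × 11.30 = 618 m.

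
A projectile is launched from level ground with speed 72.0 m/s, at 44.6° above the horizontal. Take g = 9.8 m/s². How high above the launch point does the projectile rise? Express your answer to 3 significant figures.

Vertical component of launch velocity: v_y = 72.0 sin 44.6° = 50.56 m/s.
At the highest point the vertical velocity is zero, so v_y² = 2 g h_max.
h_max = (50.56)² / (2 × 9.8) = 2556 / 19.60 = 130 m.

130 m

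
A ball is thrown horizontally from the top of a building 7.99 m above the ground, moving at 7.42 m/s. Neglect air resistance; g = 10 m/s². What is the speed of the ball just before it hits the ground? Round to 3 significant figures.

Fall time: t = √(2 × 7.99 / 10) = 1.264 s.
At impact: v_x = 7.42 m/s (unchanged), v_y = g t = 10 × 1.264 = 12.64 m/s.
Speed = √(v_x² + v_y²) = √(55.06 + 159.8) = 14.7 m/s.

14.7 m/s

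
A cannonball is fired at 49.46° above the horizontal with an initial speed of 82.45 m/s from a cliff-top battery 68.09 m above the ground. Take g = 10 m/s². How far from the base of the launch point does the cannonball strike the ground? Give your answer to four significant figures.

725.5 m

Components: v_x = 82.45 cos 49.46° = 53.591 m/s, v_y = 82.45 sin 49.46° = 62.658 m/s.
Vertical: 0 = 68.09 + 62.658 t − ½(10) t² ⇒ 5.000 t² − 62.658 t − 68.09 = 0.
t = [62.658 + √(3926.0 + 1361.8)] / 10.00 = 13.538 s.
Horizontal: R = v_x · t = 53.591 × 13.538 = 725.5 m.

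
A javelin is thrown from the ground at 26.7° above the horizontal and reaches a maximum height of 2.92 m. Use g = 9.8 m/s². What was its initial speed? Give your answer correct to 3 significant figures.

At maximum height v_y = 0, so (v₀ sin θ)² = 2 g H.
v₀ sin 26.7° = √(2 × 9.8 × 2.92) = 7.565 m/s.
v₀ = 7.565 / sin 26.7° = 7.565 / 0.4493 = 16.8 m/s.

16.8 m/s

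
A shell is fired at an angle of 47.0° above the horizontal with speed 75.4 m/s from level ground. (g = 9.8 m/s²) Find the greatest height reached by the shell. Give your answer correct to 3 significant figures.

Vertical component of launch velocity: v_y = 75.4 sin 47.0° = 55.14 m/s.
At the highest point the vertical velocity is zero, so v_y² = 2 g h_max.
h_max = (55.14)² / (2 × 9.8) = 3040 / 19.60 = 155 m.

155 m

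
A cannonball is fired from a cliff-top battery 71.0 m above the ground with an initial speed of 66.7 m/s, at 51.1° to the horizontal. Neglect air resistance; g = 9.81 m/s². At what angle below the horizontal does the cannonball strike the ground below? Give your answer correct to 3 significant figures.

v_x = 66.7 cos 51.1° = 41.89 m/s.
At impact |v_y| = √(v_y0² + 2 g h) = √(51.91² + 2×9.81×71.0) = 63.93 m/s.
Angle below horizontal = arctan(|v_y| / v_x) = arctan(63.93 / 41.89) = 56.8°.

56.8°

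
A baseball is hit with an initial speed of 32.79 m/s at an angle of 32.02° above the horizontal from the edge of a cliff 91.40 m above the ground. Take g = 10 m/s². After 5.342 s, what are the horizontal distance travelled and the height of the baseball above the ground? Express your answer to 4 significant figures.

v_x = 32.79 cos 32.02° = 27.801 m/s; v_y0 = 32.79 sin 32.02° = 17.386 m/s.
x = v_x t = 27.801 × 5.342 = 148.5 m.
y = 91.40 + v_y0 t − ½ g t² = 41.59 m.

x = 148.5 m, y = 41.59 m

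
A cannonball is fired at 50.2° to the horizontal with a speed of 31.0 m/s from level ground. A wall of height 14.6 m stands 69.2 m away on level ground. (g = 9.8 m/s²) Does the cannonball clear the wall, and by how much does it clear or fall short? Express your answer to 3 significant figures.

v_x = 31.0 cos 50.2° = 19.84 m/s; v_y0 = 31.0 sin 50.2° = 23.82 m/s.
Time to reach the wall: t = 69.2 / 19.84 = 3.488 s.
Height at that point: y = 23.82×3.488 − 4.900×3.488² = 23.47 m.
That is 23.47 − 14.6 = 8.87 m above the top of the wall, so the cannonball clears it.

Yes — it clears the wall by 8.87 m.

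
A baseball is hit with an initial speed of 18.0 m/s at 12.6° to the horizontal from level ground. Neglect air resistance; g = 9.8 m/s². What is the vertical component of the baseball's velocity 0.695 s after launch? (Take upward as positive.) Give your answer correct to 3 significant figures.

Initial vertical component: v_y0 = 18.0 sin 12.6° = 3.927 m/s.
v_y(t) = v_y0 − g t = 3.927 − 9.8 × 0.695 = -2.88 m/s.

-2.88 m/s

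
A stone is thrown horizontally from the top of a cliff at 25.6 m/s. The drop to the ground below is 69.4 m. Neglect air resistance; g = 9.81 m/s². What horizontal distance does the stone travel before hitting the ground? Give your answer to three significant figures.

Initial vertical velocity is zero, so the fall time comes from h = ½ g t²: t = √(2 × 69.4 / 9.81) = 3.761 s.
Horizontal motion is uniform at 25.6 m/s, so x = 25.6 × 3.761 = 96.3 m.

96.3 m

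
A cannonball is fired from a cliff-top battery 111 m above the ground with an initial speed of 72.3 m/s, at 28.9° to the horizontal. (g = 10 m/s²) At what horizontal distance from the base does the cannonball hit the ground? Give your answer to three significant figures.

Components: v_x = 72.3 cos 28.9° = 63.30 m/s, v_y = 72.3 sin 28.9° = 34.94 m/s.
Vertical: 0 = 111 + 34.94 t − ½(10) t² ⇒ 5.000 t² − 34.94 t − 111 = 0.
t = [34.94 + √(1221 + 2220)] / 10.00 = 9.360 s.
Horizontal: R = v_x · t = 63.30 × 9.360 = 592 m.

592 m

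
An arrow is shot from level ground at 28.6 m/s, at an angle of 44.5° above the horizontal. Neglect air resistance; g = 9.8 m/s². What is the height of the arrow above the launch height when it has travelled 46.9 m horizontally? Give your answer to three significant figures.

20.2 m

v_x = 28.6 cos 44.5° = 20.40 m/s, v_y0 = 28.6 sin 44.5° = 20.05 m/s.
Time to reach x = 46.9 m: t = x / v_x = 46.9 / 20.40 = 2.299 s.
y = v_y0 t − ½ g t² = 20.05×2.299 − 4.900×2.299² = 20.2 m.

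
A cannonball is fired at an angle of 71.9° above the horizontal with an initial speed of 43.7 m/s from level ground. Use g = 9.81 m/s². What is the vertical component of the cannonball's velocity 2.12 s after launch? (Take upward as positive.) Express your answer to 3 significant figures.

Initial vertical component: v_y0 = 43.7 sin 71.9° = 41.54 m/s.
v_y(t) = v_y0 − g t = 41.54 − 9.81 × 2.12 = 20.7 m/s.

20.7 m/s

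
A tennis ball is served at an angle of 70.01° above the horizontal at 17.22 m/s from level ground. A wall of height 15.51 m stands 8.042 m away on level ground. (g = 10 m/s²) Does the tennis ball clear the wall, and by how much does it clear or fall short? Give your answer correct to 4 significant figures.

v_x = 17.22 cos 70.01° = 5.8868 m/s; v_y0 = 17.22 sin 70.01° = 16.183 m/s.
Time to reach the wall: t = 8.042 / 5.8868 = 1.3661 s.
Height at that point: y = 16.183×1.3661 − 5.000×1.3661² = 12.776 m.
That is 15.51 − 12.776 = 2.734 m below the top of the wall, so the tennis ball does not clear it.

No — it falls 2.734 m short of clearing the wall.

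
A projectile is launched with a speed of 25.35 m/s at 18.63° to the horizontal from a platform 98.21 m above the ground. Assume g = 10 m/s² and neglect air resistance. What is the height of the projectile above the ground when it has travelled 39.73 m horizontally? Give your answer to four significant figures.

v_x = 25.35 cos 18.63° = 24.022 m/s, v_y0 = 25.35 sin 18.63° = 8.0982 m/s.
Time to reach x = 39.73 m: t = x / v_x = 39.73 / 24.022 = 1.6539 s.
y = 98.21 + v_y0 t − ½ g t² = 98.21 + 8.0982×1.6539 − 5.000×1.6539² = 97.93 m.

97.93 m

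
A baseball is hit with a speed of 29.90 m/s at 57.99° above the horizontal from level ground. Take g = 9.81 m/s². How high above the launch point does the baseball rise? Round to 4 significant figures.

32.76 m

Vertical component of launch velocity: v_y = 29.90 sin 57.99° = 25.354 m/s.
At the highest point the vertical velocity is zero, so v_y² = 2 g h_max.
h_max = (25.354)² / (2 × 9.81) = 642.83 / 19.62 = 32.76 m.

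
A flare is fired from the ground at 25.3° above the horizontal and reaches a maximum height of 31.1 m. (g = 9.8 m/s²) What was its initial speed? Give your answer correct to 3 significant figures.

57.8 m/s

At maximum height v_y = 0, so (v₀ sin θ)² = 2 g H.
v₀ sin 25.3° = √(2 × 9.8 × 31.1) = 24.69 m/s.
v₀ = 24.69 / sin 25.3° = 24.69 / 0.4274 = 57.8 m/s.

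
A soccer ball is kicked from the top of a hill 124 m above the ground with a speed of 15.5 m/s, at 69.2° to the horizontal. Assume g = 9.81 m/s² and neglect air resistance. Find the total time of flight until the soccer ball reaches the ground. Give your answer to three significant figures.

6.72 s

Vertical component: v_y = 15.5 sin 69.2° = 14.49 m/s.
Taking up as positive with launch at y = 124 m, landing at y = 0: 0 = 124 + 14.49 t − ½(9.81) t².
Solving 4.905 t² − 14.49 t − 124 = 0 gives t = [14.49 + √(14.49² + 4·4.905·124)] / 9.810 = 6.72 s.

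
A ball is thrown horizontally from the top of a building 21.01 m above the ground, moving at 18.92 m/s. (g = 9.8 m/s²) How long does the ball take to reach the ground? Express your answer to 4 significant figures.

2.071 s

The horizontal speed doesn't affect the fall. With v_y0 = 0, h = ½ g t².
t = √(2 × 21.01 / 9.8) = √4.2878 = 2.071 s.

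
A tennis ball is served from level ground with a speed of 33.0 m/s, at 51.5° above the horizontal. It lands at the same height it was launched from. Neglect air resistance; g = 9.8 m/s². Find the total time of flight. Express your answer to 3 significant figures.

5.27 s

Vertical component: v_y = 33.0 sin 51.5° = 25.83 m/s.
For a projectile landing at launch height, time of flight is t = 2 v_y / g = 2 × 25.83 / 9.8 = 5.27 s.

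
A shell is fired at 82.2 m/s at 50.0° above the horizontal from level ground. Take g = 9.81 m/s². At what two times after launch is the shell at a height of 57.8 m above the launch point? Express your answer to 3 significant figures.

0.995 s and 11.8 s

v_y0 = 82.2 sin 50.0° = 62.97 m/s.
Set y = v_y0 t − ½ g t² = 57.8: 4.905 t² − 62.97 t + 57.8 = 0.
t = [62.97 ± √(3965 − 1134)] / 9.81 = (62.97 ± 53.21) / 9.81, giving t = 0.995 s or t = 11.8 s.
So the shell is at 57.8 m at t = 0.995 s (rising) and t = 11.8 s (falling).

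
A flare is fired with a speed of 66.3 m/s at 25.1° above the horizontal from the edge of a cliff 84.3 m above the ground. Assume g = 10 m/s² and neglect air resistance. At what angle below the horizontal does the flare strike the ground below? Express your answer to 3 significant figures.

39.7°

v_x = 66.3 cos 25.1° = 60.04 m/s.
At impact |v_y| = √(v_y0² + 2 g h) = √(28.12² + 2×10×84.3) = 49.77 m/s.
Angle below horizontal = arctan(|v_y| / v_x) = arctan(49.77 / 60.04) = 39.7°.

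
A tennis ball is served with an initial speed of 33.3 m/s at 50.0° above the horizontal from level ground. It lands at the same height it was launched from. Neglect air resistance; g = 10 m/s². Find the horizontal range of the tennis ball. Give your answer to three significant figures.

109 m

Components: v_x = 33.3 cos 50.0° = 21.40 m/s, v_y = 33.3 sin 50.0° = 25.51 m/s.
Time of flight (same landing height): t = 2 v_y / g = 2 × 25.51 / 10 = 5.102 s.
Range: R = v_x · t = 21.40 × 5.102 = 109 m.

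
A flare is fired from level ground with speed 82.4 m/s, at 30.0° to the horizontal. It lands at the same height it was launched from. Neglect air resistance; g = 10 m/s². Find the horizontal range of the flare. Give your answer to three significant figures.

588 m

Components: v_x = 82.4 cos 30.0° = 71.36 m/s, v_y = 82.4 sin 30.0° = 41.20 m/s.
Time of flight (same landing height): t = 2 v_y / g = 2 × 41.20 / 10 = 8.240 s.
Range: R = v_x · t = 71.36 × 8.240 = 588 m.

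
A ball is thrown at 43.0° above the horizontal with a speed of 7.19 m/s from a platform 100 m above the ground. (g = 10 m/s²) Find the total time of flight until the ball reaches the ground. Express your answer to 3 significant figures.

Vertical component: v_y = 7.19 sin 43.0° = 4.904 m/s.
Taking up as positive with launch at y = 100 m, landing at y = 0: 0 = 100 + 4.904 t − ½(10) t².
Solving 5.000 t² − 4.904 t − 100 = 0 gives t = [4.904 + √(4.904² + 4·5.000·100)] / 10.00 = 4.99 s.

4.99 s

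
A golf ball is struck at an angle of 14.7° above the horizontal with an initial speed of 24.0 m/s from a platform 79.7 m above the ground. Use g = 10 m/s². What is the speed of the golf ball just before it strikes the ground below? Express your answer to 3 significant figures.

46.6 m/s

v_x = 24.0 cos 14.7° = 23.21 m/s is unchanged throughout.
For the vertical component, v_y² = v_y0² + 2 g h = (6.090)² + 2×10×79.7 = 1631, so |v_y| = 40.39 m/s.
Impact speed = √(v_x² + v_y²) = √(538.7 + 1631) = 46.6 m/s.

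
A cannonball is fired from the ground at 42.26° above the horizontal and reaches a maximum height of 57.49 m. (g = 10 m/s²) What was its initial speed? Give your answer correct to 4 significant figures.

At maximum height v_y = 0, so (v₀ sin θ)² = 2 g H.
v₀ sin 42.26° = √(2 × 10 × 57.49) = 33.909 m/s.
v₀ = 33.909 / sin 42.26° = 33.909 / 0.6725 = 50.42 m/s.

50.42 m/s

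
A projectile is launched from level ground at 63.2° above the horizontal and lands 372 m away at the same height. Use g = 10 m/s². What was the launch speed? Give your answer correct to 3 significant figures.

68.0 m/s

On level ground, R = v₀² sin(2θ) / g, so v₀ = √(R g / sin 2θ).
sin(2 × 63.2°) = 0.8049.
v₀ = √(372 × 10 / 0.8049) = √4622 = 68.0 m/s.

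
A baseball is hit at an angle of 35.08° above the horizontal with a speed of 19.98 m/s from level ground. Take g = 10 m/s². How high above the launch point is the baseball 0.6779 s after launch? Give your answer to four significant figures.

5.487 m

v_y0 = 19.98 sin 35.08° = 11.483 m/s.
y(t) = v_y0 t − ½ g t² = 11.483×0.6779 − 5.000×0.6779² = 5.487 m.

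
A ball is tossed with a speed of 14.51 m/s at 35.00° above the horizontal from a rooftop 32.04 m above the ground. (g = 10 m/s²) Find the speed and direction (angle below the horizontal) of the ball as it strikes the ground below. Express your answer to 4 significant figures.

v_x = 14.51 cos 35.00° = 11.886 m/s (constant).
|v_y| at impact = √((8.3226)² + 2×10×32.04) = 26.647 m/s.
Speed = √(11.886² + 26.647²) = 29.18 m/s; angle = arctan(26.647/11.886) = 65.96° below horizontal.

29.18 m/s at 65.96° below the horizontal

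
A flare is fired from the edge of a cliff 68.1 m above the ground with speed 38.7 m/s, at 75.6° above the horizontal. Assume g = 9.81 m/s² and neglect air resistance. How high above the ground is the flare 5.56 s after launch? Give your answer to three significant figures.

v_y0 = 38.7 sin 75.6° = 37.48 m/s.
y(t) = 68.1 + v_y0 t − ½ g t² = 68.1 + 37.48×5.56 − ½×9.81×5.56² = 125 m.

125 m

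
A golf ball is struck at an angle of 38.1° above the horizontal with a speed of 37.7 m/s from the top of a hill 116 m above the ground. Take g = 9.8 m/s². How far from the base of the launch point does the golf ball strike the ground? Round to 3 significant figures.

Components: v_x = 37.7 cos 38.1° = 29.67 m/s, v_y = 37.7 sin 38.1° = 23.26 m/s.
Vertical: 0 = 116 + 23.26 t − ½(9.8) t² ⇒ 4.900 t² − 23.26 t − 116 = 0.
t = [23.26 + √(541.0 + 2274)] / 9.800 = 7.787 s.
Horizontal: R = v_x · t = 29.67 × 7.787 = 231 m.

231 m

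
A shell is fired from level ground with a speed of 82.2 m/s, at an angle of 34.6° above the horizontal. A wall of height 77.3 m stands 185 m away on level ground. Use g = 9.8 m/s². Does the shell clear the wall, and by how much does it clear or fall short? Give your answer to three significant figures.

v_x = 82.2 cos 34.6° = 67.66 m/s; v_y0 = 82.2 sin 34.6° = 46.68 m/s.
Time to reach the wall: t = 185 / 67.66 = 2.734 s.
Height at that point: y = 46.68×2.734 − 4.900×2.734² = 91.00 m.
That is 91.00 − 77.3 = 13.7 m above the top of the wall, so the shell clears it.

Yes — it clears the wall by 13.7 m.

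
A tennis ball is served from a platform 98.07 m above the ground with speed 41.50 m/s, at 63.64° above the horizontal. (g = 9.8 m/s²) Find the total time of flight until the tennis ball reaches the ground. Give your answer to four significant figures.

9.661 s

Vertical component: v_y = 41.50 sin 63.64° = 37.185 m/s.
Taking up as positive with launch at y = 98.07 m, landing at y = 0: 0 = 98.07 + 37.185 t − ½(9.8) t².
Solving 4.900 t² − 37.185 t − 98.07 = 0 gives t = [37.185 + √(37.185² + 4·4.900·98.07)] / 9.800 = 9.661 s.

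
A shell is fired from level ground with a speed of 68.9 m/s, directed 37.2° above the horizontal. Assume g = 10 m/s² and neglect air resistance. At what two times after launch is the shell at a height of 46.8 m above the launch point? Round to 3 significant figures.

v_y0 = 68.9 sin 37.2° = 41.66 m/s.
Set y = v_y0 t − ½ g t² = 46.8: 5.000 t² − 41.66 t + 46.8 = 0.
t = [41.66 ± √(1736 − 936.0)] / 10 = (41.66 ± 28.28) / 10, giving t = 1.34 s or t = 6.99 s.
So the shell is at 46.8 m at t = 1.34 s (rising) and t = 6.99 s (falling).

1.34 s and 6.99 s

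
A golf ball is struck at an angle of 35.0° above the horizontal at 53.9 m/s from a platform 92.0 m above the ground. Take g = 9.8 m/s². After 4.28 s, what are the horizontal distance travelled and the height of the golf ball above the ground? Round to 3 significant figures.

v_x = 53.9 cos 35.0° = 44.15 m/s; v_y0 = 53.9 sin 35.0° = 30.92 m/s.
x = v_x t = 44.15 × 4.28 = 189 m.
y = 92.0 + v_y0 t − ½ g t² = 135 m.

x = 189 m, y = 135 m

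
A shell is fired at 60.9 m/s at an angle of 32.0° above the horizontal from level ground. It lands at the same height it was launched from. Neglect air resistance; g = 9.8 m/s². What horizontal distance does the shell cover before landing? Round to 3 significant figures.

340 m

Components: v_x = 60.9 cos 32.0° = 51.65 m/s, v_y = 60.9 sin 32.0° = 32.27 m/s.
Time of flight (same landing height): t = 2 v_y / g = 2 × 32.27 / 9.8 = 6.586 s.
Range: R = v_x · t = 51.65 × 6.586 = 340 m.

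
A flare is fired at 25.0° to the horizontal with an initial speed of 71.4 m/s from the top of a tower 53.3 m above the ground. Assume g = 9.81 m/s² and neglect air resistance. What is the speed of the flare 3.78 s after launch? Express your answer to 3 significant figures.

65.1 m/s

v_x = 71.4 cos 25.0° = 64.71 m/s (constant).
v_y(t) = 71.4 sin 25.0° − g t = 30.17 − 9.81 × 3.78 = -6.912 m/s.
Speed = √(v_x² + v_y²) = √(4187 + 47.78) = 65.1 m/s.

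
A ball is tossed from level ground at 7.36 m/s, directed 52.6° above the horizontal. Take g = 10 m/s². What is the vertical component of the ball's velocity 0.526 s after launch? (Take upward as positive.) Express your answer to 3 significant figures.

0.587 m/s

Initial vertical component: v_y0 = 7.36 sin 52.6° = 5.847 m/s.
v_y(t) = v_y0 − g t = 5.847 − 10 × 0.526 = 0.587 m/s.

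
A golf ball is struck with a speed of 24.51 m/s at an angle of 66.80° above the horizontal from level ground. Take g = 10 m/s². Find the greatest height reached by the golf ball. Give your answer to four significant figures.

25.38 m

Vertical component of launch velocity: v_y = 24.51 sin 66.80° = 22.528 m/s.
At the highest point the vertical velocity is zero, so v_y² = 2 g h_max.
h_max = (22.528)² / (2 × 10) = 507.51 / 20.00 = 25.38 m.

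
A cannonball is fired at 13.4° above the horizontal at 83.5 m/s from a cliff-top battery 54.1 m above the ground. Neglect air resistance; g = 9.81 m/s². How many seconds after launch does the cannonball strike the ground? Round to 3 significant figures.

5.84 s

Vertical component: v_y = 83.5 sin 13.4° = 19.35 m/s.
Taking up as positive with launch at y = 54.1 m, landing at y = 0: 0 = 54.1 + 19.35 t − ½(9.81) t².
Solving 4.905 t² − 19.35 t − 54.1 = 0 gives t = [19.35 + √(19.35² + 4·4.905·54.1)] / 9.810 = 5.84 s.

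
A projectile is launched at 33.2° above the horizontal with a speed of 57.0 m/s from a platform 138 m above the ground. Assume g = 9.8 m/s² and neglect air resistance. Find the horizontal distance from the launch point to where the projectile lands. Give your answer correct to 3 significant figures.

447 m

Components: v_x = 57.0 cos 33.2° = 47.70 m/s, v_y = 57.0 sin 33.2° = 31.21 m/s.
Vertical: 0 = 138 + 31.21 t − ½(9.8) t² ⇒ 4.900 t² − 31.21 t − 138 = 0.
t = [31.21 + √(974.1 + 2705)] / 9.800 = 9.374 s.
Horizontal: R = v_x · t = 47.70 × 9.374 = 447 m.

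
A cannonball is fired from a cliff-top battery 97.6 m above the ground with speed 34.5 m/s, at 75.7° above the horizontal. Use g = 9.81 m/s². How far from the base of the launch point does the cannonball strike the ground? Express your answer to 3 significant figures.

76.9 m

Components: v_x = 34.5 cos 75.7° = 8.521 m/s, v_y = 34.5 sin 75.7° = 33.43 m/s.
Vertical: 0 = 97.6 + 33.43 t − ½(9.81) t² ⇒ 4.905 t² − 33.43 t − 97.6 = 0.
t = [33.43 + √(1118 + 1915)] / 9.810 = 9.022 s.
Horizontal: R = v_x · t = 8.521 × 9.022 = 76.9 m.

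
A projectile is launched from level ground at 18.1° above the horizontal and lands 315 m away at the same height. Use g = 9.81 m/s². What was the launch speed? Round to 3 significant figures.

72.3 m/s

On level ground, R = v₀² sin(2θ) / g, so v₀ = √(R g / sin 2θ).
sin(2 × 18.1°) = 0.5906.
v₀ = √(315 × 9.81 / 0.5906) = √5232 = 72.3 m/s.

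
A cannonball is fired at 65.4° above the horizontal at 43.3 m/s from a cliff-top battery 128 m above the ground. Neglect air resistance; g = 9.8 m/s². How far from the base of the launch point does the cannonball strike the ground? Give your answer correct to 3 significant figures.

Components: v_x = 43.3 cos 65.4° = 18.02 m/s, v_y = 43.3 sin 65.4° = 39.37 m/s.
Vertical: 0 = 128 + 39.37 t − ½(9.8) t² ⇒ 4.900 t² − 39.37 t − 128 = 0.
t = [39.37 + √(1550 + 2509)] / 9.800 = 10.52 s.
Horizontal: R = v_x · t = 18.02 × 10.52 = 190 m.

190 m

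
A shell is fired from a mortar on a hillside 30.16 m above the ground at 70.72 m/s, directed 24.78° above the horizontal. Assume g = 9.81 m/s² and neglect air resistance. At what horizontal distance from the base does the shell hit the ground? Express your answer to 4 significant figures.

Components: v_x = 70.72 cos 24.78° = 64.208 m/s, v_y = 70.72 sin 24.78° = 29.641 m/s.
Vertical: 0 = 30.16 + 29.641 t − ½(9.81) t² ⇒ 4.905 t² − 29.641 t − 30.16 = 0.
t = [29.641 + √(878.59 + 591.74)] / 9.810 = 6.9303 s.
Horizontal: R = v_x · t = 64.208 × 6.9303 = 445.0 m.

445.0 m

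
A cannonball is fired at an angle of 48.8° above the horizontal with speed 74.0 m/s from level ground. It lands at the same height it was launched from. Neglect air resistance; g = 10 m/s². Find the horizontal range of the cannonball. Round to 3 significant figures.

Components: v_x = 74.0 cos 48.8° = 48.74 m/s, v_y = 74.0 sin 48.8° = 55.68 m/s.
Time of flight (same landing height): t = 2 v_y / g = 2 × 55.68 / 10 = 11.14 s.
Range: R = v_x · t = 48.74 × 11.14 = 543 m.

543 m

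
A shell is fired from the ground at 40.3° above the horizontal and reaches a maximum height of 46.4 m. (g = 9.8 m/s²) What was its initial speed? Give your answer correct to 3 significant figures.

46.6 m/s

At maximum height v_y = 0, so (v₀ sin θ)² = 2 g H.
v₀ sin 40.3° = √(2 × 9.8 × 46.4) = 30.16 m/s.
v₀ = 30.16 / sin 40.3° = 30.16 / 0.6468 = 46.6 m/s.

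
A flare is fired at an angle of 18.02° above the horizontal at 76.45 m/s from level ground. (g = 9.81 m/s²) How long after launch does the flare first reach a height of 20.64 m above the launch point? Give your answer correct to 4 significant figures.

1.144 s

v_y0 = 76.45 sin 18.02° = 23.650 m/s.
Set y = v_y0 t − ½ g t² = 20.64: 4.905 t² − 23.650 t + 20.64 = 0.
t = [23.650 ± √(559.32 − 404.96)] / 9.81 = (23.650 ± 12.424) / 9.81, giving t = 1.144 s or t = 3.677 s.
The flare is on the way up at the first time, so t = 1.144 s.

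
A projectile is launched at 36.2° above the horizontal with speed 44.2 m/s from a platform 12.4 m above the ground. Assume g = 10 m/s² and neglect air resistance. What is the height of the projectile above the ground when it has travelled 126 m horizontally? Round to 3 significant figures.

42.2 m

v_x = 44.2 cos 36.2° = 35.67 m/s, v_y0 = 44.2 sin 36.2° = 26.10 m/s.
Time to reach x = 126 m: t = x / v_x = 126 / 35.67 = 3.532 s.
y = 12.4 + v_y0 t − ½ g t² = 12.4 + 26.10×3.532 − 5.000×3.532² = 42.2 m.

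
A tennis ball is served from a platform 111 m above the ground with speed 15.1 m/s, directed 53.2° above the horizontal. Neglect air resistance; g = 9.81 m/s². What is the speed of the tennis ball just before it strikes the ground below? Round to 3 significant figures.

v_x = 15.1 cos 53.2° = 9.045 m/s is unchanged throughout.
For the vertical component, v_y² = v_y0² + 2 g h = (12.09)² + 2×9.81×111 = 2324, so |v_y| = 48.21 m/s.
Impact speed = √(v_x² + v_y²) = √(81.81 + 2324) = 49.0 m/s.

49.0 m/s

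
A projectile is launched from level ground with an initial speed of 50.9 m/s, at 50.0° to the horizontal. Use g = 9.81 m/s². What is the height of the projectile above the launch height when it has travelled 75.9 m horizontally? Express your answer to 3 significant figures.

v_x = 50.9 cos 50.0° = 32.72 m/s, v_y0 = 50.9 sin 50.0° = 38.99 m/s.
Time to reach x = 75.9 m: t = x / v_x = 75.9 / 32.72 = 2.320 s.
y = v_y0 t − ½ g t² = 38.99×2.320 − 4.905×2.320² = 64.1 m.

64.1 m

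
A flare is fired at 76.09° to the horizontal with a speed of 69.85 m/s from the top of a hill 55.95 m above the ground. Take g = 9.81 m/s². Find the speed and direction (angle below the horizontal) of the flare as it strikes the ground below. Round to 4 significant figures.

v_x = 69.85 cos 76.09° = 16.792 m/s (constant).
|v_y| at impact = √((67.802)² + 2×9.81×55.95) = 75.464 m/s.
Speed = √(16.792² + 75.464²) = 77.31 m/s; angle = arctan(75.464/16.792) = 77.46° below horizontal.

77.31 m/s at 77.46° below the horizontal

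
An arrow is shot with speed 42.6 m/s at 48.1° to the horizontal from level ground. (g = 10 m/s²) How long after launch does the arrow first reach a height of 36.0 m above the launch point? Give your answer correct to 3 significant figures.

v_y0 = 42.6 sin 48.1° = 31.71 m/s.
Set y = v_y0 t − ½ g t² = 36.0: 5.000 t² − 31.71 t + 36.0 = 0.
t = [31.71 ± √(1006 − 720.0)] / 10 = (31.71 ± 16.91) / 10, giving t = 1.48 s or t = 4.86 s.
The arrow is on the way up at the first time, so t = 1.48 s.

1.48 s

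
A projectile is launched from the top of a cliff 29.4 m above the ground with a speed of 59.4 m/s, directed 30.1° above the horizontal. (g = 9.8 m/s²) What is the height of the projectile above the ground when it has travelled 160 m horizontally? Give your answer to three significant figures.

74.7 m

v_x = 59.4 cos 30.1° = 51.39 m/s, v_y0 = 59.4 sin 30.1° = 29.79 m/s.
Time to reach x = 160 m: t = x / v_x = 160 / 51.39 = 3.113 s.
y = 29.4 + v_y0 t − ½ g t² = 29.4 + 29.79×3.113 − 4.900×3.113² = 74.7 m.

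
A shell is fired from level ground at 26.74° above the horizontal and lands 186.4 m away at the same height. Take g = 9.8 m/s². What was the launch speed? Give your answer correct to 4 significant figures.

47.68 m/s

On level ground, R = v₀² sin(2θ) / g, so v₀ = √(R g / sin 2θ).
sin(2 × 26.74°) = 0.8036.
v₀ = √(186.4 × 9.8 / 0.8036) = √2273.2 = 47.68 m/s.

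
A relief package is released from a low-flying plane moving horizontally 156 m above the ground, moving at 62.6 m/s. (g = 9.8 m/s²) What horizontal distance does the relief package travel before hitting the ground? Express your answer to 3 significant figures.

353 m

Initial vertical velocity is zero, so the fall time comes from h = ½ g t²: t = √(2 × 156 / 9.8) = 5.642 s.
Horizontal motion is uniform at 62.6 m/s, so x = 62.6 × 5.642 = 353 m.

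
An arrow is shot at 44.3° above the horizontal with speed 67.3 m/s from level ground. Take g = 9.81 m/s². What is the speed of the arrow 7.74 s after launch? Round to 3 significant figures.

v_x = 67.3 cos 44.3° = 48.17 m/s (constant).
v_y(t) = 67.3 sin 44.3° − g t = 47.00 − 9.81 × 7.74 = -28.93 m/s.
Speed = √(v_x² + v_y²) = √(2320 + 836.9) = 56.2 m/s.

56.2 m/s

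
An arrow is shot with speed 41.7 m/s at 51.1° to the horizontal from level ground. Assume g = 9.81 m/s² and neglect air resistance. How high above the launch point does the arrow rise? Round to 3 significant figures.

Vertical component of launch velocity: v_y = 41.7 sin 51.1° = 32.45 m/s.
At the highest point the vertical velocity is zero, so v_y² = 2 g h_max.
h_max = (32.45)² / (2 × 9.81) = 1053 / 19.62 = 53.7 m.

53.7 m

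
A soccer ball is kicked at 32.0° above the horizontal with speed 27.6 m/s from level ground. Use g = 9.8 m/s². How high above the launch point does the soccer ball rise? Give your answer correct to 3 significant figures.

10.9 m

Vertical component of launch velocity: v_y = 27.6 sin 32.0° = 14.63 m/s.
At the highest point the vertical velocity is zero, so v_y² = 2 g h_max.
h_max = (14.63)² / (2 × 9.8) = 214.0 / 19.60 = 10.9 m.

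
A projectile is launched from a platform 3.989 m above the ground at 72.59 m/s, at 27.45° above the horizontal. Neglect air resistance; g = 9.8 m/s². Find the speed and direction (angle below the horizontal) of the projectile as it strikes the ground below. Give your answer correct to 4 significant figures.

v_x = 72.59 cos 27.45° = 64.417 m/s (constant).
|v_y| at impact = √((33.462)² + 2×9.8×3.989) = 34.611 m/s.
Speed = √(64.417² + 34.611²) = 73.13 m/s; angle = arctan(34.611/64.417) = 28.25° below horizontal.

73.13 m/s at 28.25° below the horizontal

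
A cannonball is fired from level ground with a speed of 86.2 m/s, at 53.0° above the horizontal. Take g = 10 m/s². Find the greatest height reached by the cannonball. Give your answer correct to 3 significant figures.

Vertical component of launch velocity: v_y = 86.2 sin 53.0° = 68.84 m/s.
At the highest point the vertical velocity is zero, so v_y² = 2 g h_max.
h_max = (68.84)² / (2 × 10) = 4739 / 20.00 = 237 m.

237 m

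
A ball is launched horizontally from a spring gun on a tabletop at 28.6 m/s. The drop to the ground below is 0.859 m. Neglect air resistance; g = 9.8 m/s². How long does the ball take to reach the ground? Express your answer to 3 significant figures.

The horizontal speed doesn't affect the fall. With v_y0 = 0, h = ½ g t².
t = √(2 × 0.859 / 9.8) = √0.1753 = 0.419 s.

0.419 s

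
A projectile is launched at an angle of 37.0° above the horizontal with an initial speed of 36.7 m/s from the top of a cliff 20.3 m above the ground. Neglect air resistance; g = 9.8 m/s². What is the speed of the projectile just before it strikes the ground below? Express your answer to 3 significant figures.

41.8 m/s

v_x = 36.7 cos 37.0° = 29.31 m/s is unchanged throughout.
For the vertical component, v_y² = v_y0² + 2 g h = (22.09)² + 2×9.8×20.3 = 885.8, so |v_y| = 29.76 m/s.
Impact speed = √(v_x² + v_y²) = √(859.1 + 885.8) = 41.8 m/s.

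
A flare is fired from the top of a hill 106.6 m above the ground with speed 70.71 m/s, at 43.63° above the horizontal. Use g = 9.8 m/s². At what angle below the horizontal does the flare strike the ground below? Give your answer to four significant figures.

52.56°

v_x = 70.71 cos 43.63° = 51.181 m/s.
At impact |v_y| = √(v_y0² + 2 g h) = √(48.790² + 2×9.8×106.6) = 66.857 m/s.
Angle below horizontal = arctan(|v_y| / v_x) = arctan(66.857 / 51.181) = 52.56°.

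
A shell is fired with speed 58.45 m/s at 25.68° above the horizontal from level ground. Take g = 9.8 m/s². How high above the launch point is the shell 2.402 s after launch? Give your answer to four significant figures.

v_y0 = 58.45 sin 25.68° = 25.329 m/s.
y(t) = v_y0 t − ½ g t² = 25.329×2.402 − 4.900×2.402² = 32.57 m.

32.57 m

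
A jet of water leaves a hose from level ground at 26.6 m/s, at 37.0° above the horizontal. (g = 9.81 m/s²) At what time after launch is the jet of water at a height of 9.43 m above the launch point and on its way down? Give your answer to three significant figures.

v_y0 = 26.6 sin 37.0° = 16.01 m/s.
Set y = v_y0 t − ½ g t² = 9.43: 4.905 t² − 16.01 t + 9.43 = 0.
t = [16.01 ± √(256.3 − 185.0)] / 9.81 = (16.01 ± 8.444) / 9.81, giving t = 0.771 s or t = 2.49 s.
On the way down corresponds to the larger root: t = 2.49 s.

2.49 s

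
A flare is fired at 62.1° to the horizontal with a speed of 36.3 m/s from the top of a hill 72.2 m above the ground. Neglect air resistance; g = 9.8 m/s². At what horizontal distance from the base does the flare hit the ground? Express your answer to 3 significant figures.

Components: v_x = 36.3 cos 62.1° = 16.99 m/s, v_y = 36.3 sin 62.1° = 32.08 m/s.
Vertical: 0 = 72.2 + 32.08 t − ½(9.8) t² ⇒ 4.900 t² − 32.08 t − 72.2 = 0.
t = [32.08 + √(1029 + 1415)] / 9.800 = 8.318 s.
Horizontal: R = v_x · t = 16.99 × 8.318 = 141 m.

141 m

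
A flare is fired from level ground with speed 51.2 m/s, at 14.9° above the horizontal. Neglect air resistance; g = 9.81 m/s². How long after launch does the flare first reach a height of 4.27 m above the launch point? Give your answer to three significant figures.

0.377 s

v_y0 = 51.2 sin 14.9° = 13.17 m/s.
Set y = v_y0 t − ½ g t² = 4.27: 4.905 t² − 13.17 t + 4.27 = 0.
t = [13.17 ± √(173.4 − 83.78)] / 9.81 = (13.17 ± 9.467) / 9.81, giving t = 0.377 s or t = 2.31 s.
The flare is on the way up at the first time, so t = 0.377 s.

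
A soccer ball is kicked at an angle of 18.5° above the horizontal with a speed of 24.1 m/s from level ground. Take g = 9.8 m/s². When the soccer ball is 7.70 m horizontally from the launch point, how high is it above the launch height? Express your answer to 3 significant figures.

v_x = 24.1 cos 18.5° = 22.85 m/s, v_y0 = 24.1 sin 18.5° = 7.647 m/s.
Time to reach x = 7.70 m: t = x / v_x = 7.70 / 22.85 = 0.3370 s.
y = v_y0 t − ½ g t² = 7.647×0.3370 − 4.900×0.3370² = 2.02 m.

2.02 m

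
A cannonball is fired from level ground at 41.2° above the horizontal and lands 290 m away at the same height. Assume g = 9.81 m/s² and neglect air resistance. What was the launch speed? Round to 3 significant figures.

53.6 m/s

On level ground, R = v₀² sin(2θ) / g, so v₀ = √(R g / sin 2θ).
sin(2 × 41.2°) = 0.9912.
v₀ = √(290 × 9.81 / 0.9912) = √2870 = 53.6 m/s.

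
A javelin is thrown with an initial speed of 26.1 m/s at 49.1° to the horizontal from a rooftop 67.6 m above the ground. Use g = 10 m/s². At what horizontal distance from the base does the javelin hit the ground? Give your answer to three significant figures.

105 m

Components: v_x = 26.1 cos 49.1° = 17.09 m/s, v_y = 26.1 sin 49.1° = 19.73 m/s.
Vertical: 0 = 67.6 + 19.73 t − ½(10) t² ⇒ 5.000 t² − 19.73 t − 67.6 = 0.
t = [19.73 + √(389.3 + 1352)] / 10.00 = 6.146 s.
Horizontal: R = v_x · t = 17.09 × 6.146 = 105 m.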